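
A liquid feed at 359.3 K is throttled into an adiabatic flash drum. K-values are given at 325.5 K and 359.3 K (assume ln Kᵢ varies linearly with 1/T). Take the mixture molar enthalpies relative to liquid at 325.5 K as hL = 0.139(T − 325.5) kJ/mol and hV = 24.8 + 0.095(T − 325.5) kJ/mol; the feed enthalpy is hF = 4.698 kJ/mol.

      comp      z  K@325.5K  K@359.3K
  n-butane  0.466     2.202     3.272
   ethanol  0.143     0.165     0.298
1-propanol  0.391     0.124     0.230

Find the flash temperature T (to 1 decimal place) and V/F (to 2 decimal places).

T = 331.3 K, V/F = 0.16

Adiabatic flash: solve Rachford–Rice at each trial T, then check hF = ψ·hV(T) + (1−ψ)·hL(T).
  T = 325.5 K: K = (2.202, 0.165, 0.124), RR gives ψ = 0.094, H_out = 2.342 kJ/mol
  T = 359.3 K: K = (3.272, 0.298, 0.230), RR gives ψ = 0.384, H_out = 13.660 kJ/mol
  T = 342.4 K: K = (2.711, 0.225, 0.171), RR gives ψ = 0.260, H_out = 8.605 kJ/mol
  T = 333.9 K: K = (2.448, 0.193, 0.146), RR gives ψ = 0.185, H_out = 5.691 kJ/mol
  T = 329.7 K: K = (2.323, 0.179, 0.135), RR gives ψ = 0.142, H_out = 4.091 kJ/mol
  T = 331.8 K: K = (2.385, 0.186, 0.140), RR gives ψ = 0.164, H_out = 4.907 kJ/mol
Linear interpolation between T = 329.7 (H_out = 4.091) and T = 331.8 (H_out = 4.907) on hF = 4.698 gives T ≈ 331.3 K, at which ψ = 0.16.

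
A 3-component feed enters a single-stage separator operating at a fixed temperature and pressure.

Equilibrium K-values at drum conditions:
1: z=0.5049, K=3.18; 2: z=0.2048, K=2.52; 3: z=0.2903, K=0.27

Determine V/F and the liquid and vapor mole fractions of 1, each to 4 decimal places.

Material balance + equilibrium reduce to Σ zᵢ(Kᵢ−1)/(1+V/F(Kᵢ−1)) = 0.
Check two-phase: ΣzᵢKᵢ = 2.2001 > 1 and Σzᵢ/Kᵢ = 1.3152 > 1, so g(0) = 1.2001 > 0 and g(1) = -0.3152 < 0.
Newton iteration, V/F⁰ = 0.52:
  V/F = 0.5200: g = 0.34817, g' = -1.0766 → V/F = 0.8434
  V/F = 0.8434: g = -0.02722, g' = -1.4360 → V/F = 0.8244
  V/F = 0.8244: g = -0.00058, g' = -1.3757 → V/F = 0.8240
Converged at V/F = 0.8240.
Compositions from xᵢ = zᵢ/(1+V/F(Kᵢ−1)), yᵢ = Kᵢxᵢ:
  1: x = 0.1806, y = 0.5742
  2: x = 0.0909, y = 0.2291
  3: x = 0.7285, y = 0.1967

V/F = 0.8240, x_1 = 0.1806, y_1 = 0.5742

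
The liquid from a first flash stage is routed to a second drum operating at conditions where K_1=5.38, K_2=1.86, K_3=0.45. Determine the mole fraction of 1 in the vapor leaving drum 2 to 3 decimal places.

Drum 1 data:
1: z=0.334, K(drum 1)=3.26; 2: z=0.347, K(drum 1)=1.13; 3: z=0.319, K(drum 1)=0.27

y_1 (drum 2) = 0.252

Drum 1:
Rachford–Rice: g(ψ₁) = Σ zᵢ(Kᵢ−1)/(1+ψ₁(Kᵢ−1)) = 0.
g(0) = ΣzᵢKᵢ − 1 = 0.567 and g(1) = 1 − Σzᵢ/Kᵢ = -0.591, so a root lies in (0, 1).
Iterate (Newton) starting at ψ₁ = 0.5:
  ψ₁ = 0.500: g = 0.0300, g' = -0.803 → ψ₁ = 0.537
Converged at ψ₁ = 0.537.
Drum-1 compositions:
  1: x = 0.151, y = 0.492
  2: x = 0.324, y = 0.367
  3: x = 0.525, y = 0.142
Drum-2 feed = drum-1 liquid: z₂ = (0.1509, 0.3243, 0.5248).
Drum 2:
Material balance + equilibrium reduce to Σ zᵢ(Kᵢ−1)/(1+ψ₂(Kᵢ−1)) = 0.
g(0) = ΣzᵢKᵢ − 1 = 0.651 and g(1) = 1 − Σzᵢ/Kᵢ = -0.369, so a root lies in (0, 1).
Newton–Raphson from ψ₂ = 0.54:
  ψ₂ = 0.540: g = -0.0238, g' = -0.689 → ψ₂ = 0.506
Converged at ψ₂ = 0.506.
  1: x = 0.047, y = 0.252
  2: x = 0.226, y = 0.420
  3: x = 0.727, y = 0.327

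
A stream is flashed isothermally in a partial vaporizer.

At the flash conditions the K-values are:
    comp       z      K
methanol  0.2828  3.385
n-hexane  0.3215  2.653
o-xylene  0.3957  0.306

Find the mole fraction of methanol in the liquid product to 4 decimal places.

Material balance + equilibrium reduce to Σ zᵢ(Kᵢ−1)/(1+V/F(Kᵢ−1)) = 0.
Check two-phase: ΣzᵢKᵢ = 1.9313 > 1 and Σzᵢ/Kᵢ = 1.4979 > 1, so g(0) = 0.9313 > 0 and g(1) = -0.4979 < 0.
Newton iteration, V/F⁰ = 0.49:
  V/F = 0.4900: g = 0.18851, g' = -1.0478 → V/F = 0.6699
  V/F = 0.6699: g = -0.00140, g' = -1.1018 → V/F = 0.6686
Converged at V/F = 0.6686.
Compositions from xᵢ = zᵢ/(1+V/F(Kᵢ−1)), yᵢ = Kᵢxᵢ:
  methanol: x = 0.1090, y = 0.3689
  n-hexane: x = 0.1527, y = 0.4051
  o-xylene: x = 0.7383, y = 0.2259

x_methanol = 0.1090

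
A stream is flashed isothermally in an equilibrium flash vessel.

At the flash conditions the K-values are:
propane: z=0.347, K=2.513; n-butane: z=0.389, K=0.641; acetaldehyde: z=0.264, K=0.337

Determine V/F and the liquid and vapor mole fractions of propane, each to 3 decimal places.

V/F = 0.278, x_propane = 0.244, y_propane = 0.614

Rachford–Rice: g(V/F) = Σ zᵢ(Kᵢ−1)/(1+V/F(Kᵢ−1)) = 0.
g(0) = ΣzᵢKᵢ − 1 = 0.210 and g(1) = 1 − Σzᵢ/Kᵢ = -0.528, so a root lies in (0, 1).
Iterate (Newton) starting at V/F = 0.42:
  V/F = 0.420: g = -0.0860, g' = -0.589 → V/F = 0.274
  V/F = 0.274: g = 0.0023, g' = -0.632 → V/F = 0.278
Converged at V/F = 0.278.
Compositions from xᵢ = zᵢ/(1+V/F(Kᵢ−1)), yᵢ = Kᵢxᵢ:
  propane: x = 0.244, y = 0.614
  n-butane: x = 0.432, y = 0.277
  acetaldehyde: x = 0.324, y = 0.109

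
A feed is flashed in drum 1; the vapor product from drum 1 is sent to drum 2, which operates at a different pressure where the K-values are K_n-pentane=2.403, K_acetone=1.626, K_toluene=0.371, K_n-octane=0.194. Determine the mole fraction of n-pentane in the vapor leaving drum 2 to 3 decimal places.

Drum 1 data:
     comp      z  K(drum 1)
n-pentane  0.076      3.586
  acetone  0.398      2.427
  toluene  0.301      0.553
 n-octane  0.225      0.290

Drum 1:
Let ψ₁ = V/F and solve Σ zᵢ(Kᵢ−1)/(1+ψ₁(Kᵢ−1)) = 0.
Check two-phase: ΣzᵢKᵢ = 1.470 > 1 and Σzᵢ/Kᵢ = 1.505 > 1, so g(0) = 0.470 > 0 and g(1) = -0.505 < 0.
Iterate (Newton) starting at ψ₁ = 0.5:
  ψ₁ = 0.500: g = -0.0038, g' = -0.745 → ψ₁ = 0.495
Converged at ψ₁ = 0.495.
Drum-1 compositions:
  n-pentane: x = 0.033, y = 0.120
  acetone: x = 0.233, y = 0.566
  toluene: x = 0.387, y = 0.214
  n-octane: x = 0.347, y = 0.101
Drum-2 feed = drum-1 vapor: z₂ = (0.1195, 0.5661, 0.2137, 0.1006).
Drum 2:
Material balance + equilibrium reduce to Σ zᵢ(Kᵢ−1)/(1+ψ₂(Kᵢ−1)) = 0.
Feasibility: ΣzᵢKᵢ = 1.307, Σzᵢ/Kᵢ = 1.493 — both > 1, two phases present.
Iterate (Newton) starting at ψ₂ = 0.5:
  ψ₂ = 0.500: g = 0.0365, g' = -0.573 → ψ₂ = 0.564
  ψ₂ = 0.564: g = -0.0013, g' = -0.617 → ψ₂ = 0.562
Converged at ψ₂ = 0.562.
  n-pentane: x = 0.067, y = 0.161
  acetone: x = 0.419, y = 0.681
  toluene: x = 0.330, y = 0.123
  n-octane: x = 0.184, y = 0.036

y_n-pentane (drum 2) = 0.161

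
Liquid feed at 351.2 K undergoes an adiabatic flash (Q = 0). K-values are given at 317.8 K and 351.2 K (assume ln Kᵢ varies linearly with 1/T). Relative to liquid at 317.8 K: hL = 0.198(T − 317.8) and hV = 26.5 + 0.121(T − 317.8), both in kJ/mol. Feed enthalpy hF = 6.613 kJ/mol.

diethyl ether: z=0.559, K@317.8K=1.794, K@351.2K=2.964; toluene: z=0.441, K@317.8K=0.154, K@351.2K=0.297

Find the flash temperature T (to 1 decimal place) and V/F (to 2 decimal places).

T = 323.1 K, V/F = 0.21

Adiabatic flash: solve Rachford–Rice at each trial T, then check hF = ψ·hV(T) + (1−ψ)·hL(T).
  T = 317.8 K: K = (1.794, 0.154), RR gives ψ = 0.105, H_out = 2.792 kJ/mol
  T = 351.2 K: K = (2.964, 0.297), RR gives ψ = 0.571, H_out = 20.267 kJ/mol
  T = 334.5 K: K = (2.335, 0.217), RR gives ψ = 0.384, H_out = 12.988 kJ/mol
  T = 326.1 K: K = (2.052, 0.184), RR gives ψ = 0.266, H_out = 8.510 kJ/mol
  T = 322.0 K: K = (1.922, 0.169), RR gives ψ = 0.194, H_out = 5.908 kJ/mol
  T = 324.1 K: K = (1.988, 0.176), RR gives ψ = 0.232, H_out = 7.285 kJ/mol
Linear interpolation between T = 322.0 (H_out = 5.908) and T = 324.1 (H_out = 7.285) on hF = 6.613 gives T ≈ 323.1 K, at which ψ = 0.21.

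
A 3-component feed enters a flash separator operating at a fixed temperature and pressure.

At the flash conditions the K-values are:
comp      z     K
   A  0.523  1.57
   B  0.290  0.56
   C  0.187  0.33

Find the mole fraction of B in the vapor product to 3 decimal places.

Rachford–Rice: g(ψ) = Σ zᵢ(Kᵢ−1)/(1+ψ(Kᵢ−1)) = 0.
Feasibility: ΣzᵢKᵢ = 1.045, Σzᵢ/Kᵢ = 1.418 — both > 1, two phases present.
Newton iteration, ψ⁰ = 0.36:
  ψ = 0.360: g = -0.0694, g' = -0.342 → ψ = 0.157
  ψ = 0.157: g = -0.0035, g' = -0.313 → ψ = 0.146
Converged at ψ = 0.146.
Compositions from xᵢ = zᵢ/(1+ψ(Kᵢ−1)), yᵢ = Kᵢxᵢ:
  A: x = 0.483, y = 0.758
  B: x = 0.310, y = 0.174
  C: x = 0.207, y = 0.068

y_B = 0.174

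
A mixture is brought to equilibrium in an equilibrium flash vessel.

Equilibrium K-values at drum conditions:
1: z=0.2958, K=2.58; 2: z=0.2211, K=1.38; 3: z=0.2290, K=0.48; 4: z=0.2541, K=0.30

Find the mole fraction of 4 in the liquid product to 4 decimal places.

x_4 = 0.3336

Let ψ = V/F and solve Σ zᵢ(Kᵢ−1)/(1+ψ(Kᵢ−1)) = 0.
Check two-phase: ΣzᵢKᵢ = 1.2544 > 1 and Σzᵢ/Kᵢ = 1.5990 > 1, so g(0) = 0.2544 > 0 and g(1) = -0.5990 < 0.
Newton iteration, ψ⁰ = 0.5:
  ψ = 0.5000: g = -0.10286, g' = -0.6608 → ψ = 0.3443
  ψ = 0.3443: g = -0.00242, g' = -0.6427 → ψ = 0.3406
Converged at ψ = 0.3406.
Compositions from xᵢ = zᵢ/(1+ψ(Kᵢ−1)), yᵢ = Kᵢxᵢ:
  1: x = 0.1923, y = 0.4962
  2: x = 0.1958, y = 0.2702
  3: x = 0.2783, y = 0.1336
  4: x = 0.3336, y = 0.1001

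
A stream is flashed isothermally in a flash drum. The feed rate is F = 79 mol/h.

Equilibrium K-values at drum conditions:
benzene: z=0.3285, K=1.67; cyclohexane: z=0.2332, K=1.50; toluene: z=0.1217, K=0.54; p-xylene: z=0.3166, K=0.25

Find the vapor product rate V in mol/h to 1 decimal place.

V = 8.3 mol/h

Let ψ = V/F and solve Σ zᵢ(Kᵢ−1)/(1+ψ(Kᵢ−1)) = 0.
Check two-phase: ΣzᵢKᵢ = 1.0433 > 1 and Σzᵢ/Kᵢ = 1.8439 > 1, so g(0) = 0.0433 > 0 and g(1) = -0.8439 < 0.
Newton iteration, ψ⁰ = 0.5:
  ψ = 0.5000: g = -0.19448, g' = -0.6194 → ψ = 0.1860
  ψ = 0.1860: g = -0.03479, g' = -0.4367 → ψ = 0.1064
  ψ = 0.1064: g = -0.00073, g' = -0.4198 → ψ = 0.1046
Converged at ψ = 0.1046.
Then V = ψ·F = 0.1046·79 = 8.3 mol/h and L = F − V = 70.7 mol/h.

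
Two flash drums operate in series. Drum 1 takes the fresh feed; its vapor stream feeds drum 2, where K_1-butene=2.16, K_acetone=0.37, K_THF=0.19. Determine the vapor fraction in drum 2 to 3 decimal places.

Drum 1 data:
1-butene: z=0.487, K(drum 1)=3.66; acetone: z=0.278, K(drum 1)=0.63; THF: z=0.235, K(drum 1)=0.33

Drum 1:
Let ψ₁ = V/F and solve Σ zᵢ(Kᵢ−1)/(1+ψ₁(Kᵢ−1)) = 0.
Feasibility: ΣzᵢKᵢ = 2.035, Σzᵢ/Kᵢ = 1.286 — both > 1, two phases present.
Newton iteration, ψ₁⁰ = 0.5:
  ψ₁ = 0.500: g = 0.1930, g' = -0.931 → ψ₁ = 0.707
  ψ₁ = 0.707: g = 0.0109, g' = -0.866 → ψ₁ = 0.720
Converged at ψ₁ = 0.720.
Drum-1 compositions:
  1-butene: x = 0.167, y = 0.611
  acetone: x = 0.379, y = 0.239
  THF: x = 0.454, y = 0.150
Drum-2 feed = drum-1 vapor: z₂ = (0.6114, 0.2387, 0.1498).
Drum 2:
Rachford–Rice: g(ψ₂) = Σ zᵢ(Kᵢ−1)/(1+ψ₂(Kᵢ−1)) = 0.
Feasibility: ΣzᵢKᵢ = 1.438, Σzᵢ/Kᵢ = 1.717 — both > 1, two phases present.
Newton iteration, ψ₂⁰ = 0.5:
  ψ₂ = 0.500: g = 0.0254, g' = -0.809 → ψ₂ = 0.531
Converged at ψ₂ = 0.531.
  1-butene: x = 0.378, y = 0.817
  acetone: x = 0.359, y = 0.133
  THF: x = 0.263, y = 0.050

V/F (drum 2) = 0.531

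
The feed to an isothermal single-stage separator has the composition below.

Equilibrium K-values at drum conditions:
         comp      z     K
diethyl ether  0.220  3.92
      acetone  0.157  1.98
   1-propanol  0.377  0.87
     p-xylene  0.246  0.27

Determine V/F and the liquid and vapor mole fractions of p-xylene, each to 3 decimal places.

V/F = 0.541, x_p-xylene = 0.407, y_p-xylene = 0.110

Rachford–Rice: g(V/F) = Σ zᵢ(Kᵢ−1)/(1+V/F(Kᵢ−1)) = 0.
Feasibility: ΣzᵢKᵢ = 1.568, Σzᵢ/Kᵢ = 1.480 — both > 1, two phases present.
Newton iteration, V/F⁰ = 0.44:
  V/F = 0.440: g = 0.0721, g' = -0.725 → V/F = 0.540
  V/F = 0.540: g = 0.0011, g' = -0.711 → V/F = 0.541
Converged at V/F = 0.541.
Compositions from xᵢ = zᵢ/(1+V/F(Kᵢ−1)), yᵢ = Kᵢxᵢ:
  diethyl ether: x = 0.085, y = 0.334
  acetone: x = 0.103, y = 0.203
  1-propanol: x = 0.406, y = 0.353
  p-xylene: x = 0.407, y = 0.110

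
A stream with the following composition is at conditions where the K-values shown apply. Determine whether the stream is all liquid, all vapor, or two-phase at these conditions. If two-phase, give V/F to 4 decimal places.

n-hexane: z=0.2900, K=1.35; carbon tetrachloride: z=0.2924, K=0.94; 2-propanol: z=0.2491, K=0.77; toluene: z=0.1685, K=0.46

all liquid

ΣzᵢKᵢ = 0.9357; Σzᵢ/Kᵢ = 1.2157.
Since ΣzᵢKᵢ < 1 the mixture is below its bubble point — single liquid phase.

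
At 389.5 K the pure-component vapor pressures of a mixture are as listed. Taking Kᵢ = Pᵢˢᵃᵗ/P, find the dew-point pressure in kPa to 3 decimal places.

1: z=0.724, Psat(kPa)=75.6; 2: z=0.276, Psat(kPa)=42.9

At the dew point ψ → 1, so Σzᵢ/Kᵢ = 1 with Kᵢ = Pᵢˢᵃᵗ/P ⇒ 1/P = Σzᵢ/Pᵢˢᵃᵗ.
1/P = 0.724/75.6 + 0.276/42.9 = 0.016010 ⇒ P = 62.460 kPa

Pdew = 62.460 kPa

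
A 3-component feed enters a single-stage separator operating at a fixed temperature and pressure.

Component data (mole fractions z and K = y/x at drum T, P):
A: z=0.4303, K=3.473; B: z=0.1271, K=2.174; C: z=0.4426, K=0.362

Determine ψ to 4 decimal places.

ψ = 0.6606

Newton–Raphson from ψ = 0.5:
  ψ = 0.5000: g = 0.15517, g' = -0.9841 → ψ = 0.6577
  ψ = 0.6577: g = 0.00285, g' = -0.9721 → ψ = 0.6606
Converged at ψ = 0.6606.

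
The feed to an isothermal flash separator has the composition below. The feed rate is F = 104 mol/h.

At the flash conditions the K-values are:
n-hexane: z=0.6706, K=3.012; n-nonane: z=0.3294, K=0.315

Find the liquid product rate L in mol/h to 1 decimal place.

L = 19.2 mol/h

Material balance + equilibrium reduce to Σ zᵢ(Kᵢ−1)/(1+ψ(Kᵢ−1)) = 0.
g(0) = ΣzᵢKᵢ − 1 = 1.1236 and g(1) = 1 − Σzᵢ/Kᵢ = -0.2684, so a root lies in (0, 1).
Binary case is linear: z₁(K₁−1)(1+ψ(K₂−1)) + z₂(K₂−1)(1+ψ(K₁−1)) = 0
⇒ ψ = [z₁(K₁−1)+z₂(K₂−1)] / [−(K₁−1)(K₂−1)] = 1.12361/1.37822 = 0.8153
Then V = ψ·F = 0.8153·104 = 84.8 mol/h and L = F − V = 19.2 mol/h.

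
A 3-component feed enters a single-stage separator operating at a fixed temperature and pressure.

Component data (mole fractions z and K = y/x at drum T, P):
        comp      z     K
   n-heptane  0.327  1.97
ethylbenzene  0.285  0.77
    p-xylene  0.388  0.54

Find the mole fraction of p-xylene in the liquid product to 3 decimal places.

Rachford–Rice: g(V/F) = Σ zᵢ(Kᵢ−1)/(1+V/F(Kᵢ−1)) = 0.
Check two-phase: ΣzᵢKᵢ = 1.073 > 1 and Σzᵢ/Kᵢ = 1.255 > 1, so g(0) = 0.073 > 0 and g(1) = -0.255 < 0.
Newton iteration, V/F⁰ = 0.69:
  V/F = 0.690: g = -0.1494, g' = -0.308 → V/F = 0.205
  V/F = 0.205: g = -0.0012, g' = -0.331 → V/F = 0.201
Converged at V/F = 0.201.
Compositions from xᵢ = zᵢ/(1+V/F(Kᵢ−1)), yᵢ = Kᵢxᵢ:
  n-heptane: x = 0.274, y = 0.539
  ethylbenzene: x = 0.299, y = 0.230
  p-xylene: x = 0.428, y = 0.231

x_p-xylene = 0.428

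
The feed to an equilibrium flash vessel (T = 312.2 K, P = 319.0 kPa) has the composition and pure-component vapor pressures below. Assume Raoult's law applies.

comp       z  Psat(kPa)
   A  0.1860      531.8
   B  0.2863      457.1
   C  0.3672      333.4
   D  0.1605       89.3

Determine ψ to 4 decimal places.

ψ = 0.5990

Raoult's law: Kᵢ = Pᵢˢᵃᵗ/P = Pᵢˢᵃᵗ/319.0.
  K_A = 531.8/319.0 = 1.667085, K_B = 457.1/319.0 = 1.432915, K_C = 333.4/319.0 = 1.045141, K_D = 89.3/319.0 = 0.279937
Rachford–Rice: g(ψ) = Σ zᵢ(Kᵢ−1)/(1+ψ(Kᵢ−1)) = 0.
Feasibility: ΣzᵢKᵢ = 1.1490, Σzᵢ/Kᵢ = 1.2361 — both > 1, two phases present.
Newton iteration, ψ⁰ = 0.34:
  ψ = 0.3400: g = 0.07247, g' = -0.2424 → ψ = 0.6389
  ψ = 0.6389: g = -0.01385, g' = -0.3598 → ψ = 0.6004
  ψ = 0.6004: g = -0.00049, g' = -0.3350 → ψ = 0.5990
Converged at ψ = 0.5990.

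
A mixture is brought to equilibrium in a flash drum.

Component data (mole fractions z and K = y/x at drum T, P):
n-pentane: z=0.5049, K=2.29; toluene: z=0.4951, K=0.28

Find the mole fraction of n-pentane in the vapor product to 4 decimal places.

y_n-pentane = 0.8203

Rachford–Rice: g(ψ) = Σ zᵢ(Kᵢ−1)/(1+ψ(Kᵢ−1)) = 0.
Feasibility: ΣzᵢKᵢ = 1.2948, Σzᵢ/Kᵢ = 1.9887 — both > 1, two phases present.
Newton iteration, ψ⁰ = 0.51:
  ψ = 0.5100: g = -0.17047, g' = -0.9466 → ψ = 0.3299
  ψ = 0.3299: g = -0.01066, g' = -0.8549 → ψ = 0.3175
Converged at ψ = 0.3175.
Compositions from xᵢ = zᵢ/(1+ψ(Kᵢ−1)), yᵢ = Kᵢxᵢ:
  n-pentane: x = 0.3582, y = 0.8203
  toluene: x = 0.6418, y = 0.1797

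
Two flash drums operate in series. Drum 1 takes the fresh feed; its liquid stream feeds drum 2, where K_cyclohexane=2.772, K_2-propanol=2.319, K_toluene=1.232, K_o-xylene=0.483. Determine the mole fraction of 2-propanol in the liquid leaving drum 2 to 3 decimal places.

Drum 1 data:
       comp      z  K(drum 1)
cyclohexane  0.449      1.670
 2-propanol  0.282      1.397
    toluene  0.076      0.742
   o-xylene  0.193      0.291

x_2-propanol (drum 2) = 0.102

Drum 1:
Iterate (Newton) starting at ψ₁ = 0.5:
  ψ₁ = 0.500: g = 0.0843, g' = -0.384 → ψ₁ = 0.720
  ψ₁ = 0.720: g = -0.0134, g' = -0.531 → ψ₁ = 0.694
Converged at ψ₁ = 0.694.
Drum-1 compositions:
  cyclohexane: x = 0.307, y = 0.512
  2-propanol: x = 0.221, y = 0.309
  toluene: x = 0.093, y = 0.069
  o-xylene: x = 0.380, y = 0.111
Drum-2 feed = drum-1 liquid: z₂ = (0.3065, 0.2211, 0.0926, 0.3798).
Drum 2:
Material balance + equilibrium reduce to Σ zᵢ(Kᵢ−1)/(1+ψ₂(Kᵢ−1)) = 0.
Feasibility: ΣzᵢKᵢ = 1.660, Σzᵢ/Kᵢ = 1.067 — both > 1, two phases present.
Newton iteration, ψ₂⁰ = 0.35:
  ψ₂ = 0.350: g = 0.3149, g' = -0.702 → ψ₂ = 0.798
  ψ₂ = 0.798: g = 0.0507, g' = -0.554 → ψ₂ = 0.890
  ψ₂ = 0.890: g = -0.0009, g' = -0.578 → ψ₂ = 0.888
Converged at ψ₂ = 0.888.
  cyclohexane: x = 0.119, y = 0.330
  2-propanol: x = 0.102, y = 0.236
  toluene: x = 0.077, y = 0.095
  o-xylene: x = 0.702, y = 0.339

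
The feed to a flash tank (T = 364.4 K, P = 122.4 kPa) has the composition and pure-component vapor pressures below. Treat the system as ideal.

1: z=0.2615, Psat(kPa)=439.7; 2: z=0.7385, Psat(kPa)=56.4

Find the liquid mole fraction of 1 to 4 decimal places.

Raoult's law: Kᵢ = Pᵢˢᵃᵗ/P = Pᵢˢᵃᵗ/122.4.
  K_1 = 439.7/122.4 = 3.592320, K_2 = 56.4/122.4 = 0.460784
Let ψ = V/F and solve Σ zᵢ(Kᵢ−1)/(1+ψ(Kᵢ−1)) = 0.
g(0) = ΣzᵢKᵢ − 1 = 0.2797 and g(1) = 1 − Σzᵢ/Kᵢ = -0.6755, so a root lies in (0, 1).
Binary case is linear: z₁(K₁−1)(1+ψ(K₂−1)) + z₂(K₂−1)(1+ψ(K₁−1)) = 0
⇒ ψ = [z₁(K₁−1)+z₂(K₂−1)] / [−(K₁−1)(K₂−1)] = 0.27968/1.39782 = 0.2001
Compositions from xᵢ = zᵢ/(1+ψ(Kᵢ−1)), yᵢ = Kᵢxᵢ:
  1: x = 0.1722, y = 0.6186
  2: x = 0.8278, y = 0.3814

x_1 = 0.1722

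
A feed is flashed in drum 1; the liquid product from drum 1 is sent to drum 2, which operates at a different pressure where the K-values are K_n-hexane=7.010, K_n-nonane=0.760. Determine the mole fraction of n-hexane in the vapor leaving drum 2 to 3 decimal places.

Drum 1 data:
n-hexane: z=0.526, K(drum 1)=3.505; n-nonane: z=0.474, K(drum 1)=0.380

y_n-hexane (drum 2) = 0.269

Drum 1:
Let ψ₁ = V/F and solve Σ zᵢ(Kᵢ−1)/(1+ψ₁(Kᵢ−1)) = 0.
g(0) = ΣzᵢKᵢ − 1 = 1.024 and g(1) = 1 − Σzᵢ/Kᵢ = -0.397, so a root lies in (0, 1).
Newton iteration, ψ₁⁰ = 0.62:
  ψ₁ = 0.620: g = 0.0387, g' = -0.987 → ψ₁ = 0.659
Converged at ψ₁ = 0.659.
Drum-1 compositions:
  n-hexane: x = 0.198, y = 0.695
  n-nonane: x = 0.802, y = 0.305
Drum-2 feed = drum-1 liquid: z₂ = (0.1984, 0.8016).
Drum 2:
Material balance + equilibrium reduce to Σ zᵢ(Kᵢ−1)/(1+ψ₂(Kᵢ−1)) = 0.
g(0) = ΣzᵢKᵢ − 1 = 1.000 and g(1) = 1 − Σzᵢ/Kᵢ = -0.083, so a root lies in (0, 1).
Binary case is linear: z₁(K₁−1)(1+ψ₂(K₂−1)) + z₂(K₂−1)(1+ψ₂(K₁−1)) = 0
⇒ ψ₂ = [z₁(K₁−1)+z₂(K₂−1)] / [−(K₁−1)(K₂−1)] = 1.0000/1.4424 = 0.693
  n-hexane: x = 0.038, y = 0.269
  n-nonane: x = 0.962, y = 0.731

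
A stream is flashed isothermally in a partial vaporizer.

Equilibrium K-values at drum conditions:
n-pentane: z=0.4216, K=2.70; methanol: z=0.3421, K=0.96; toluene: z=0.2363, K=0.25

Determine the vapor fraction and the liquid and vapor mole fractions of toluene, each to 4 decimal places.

ψ = 0.6248, x_toluene = 0.4447, y_toluene = 0.1112

Let ψ = V/F and solve Σ zᵢ(Kᵢ−1)/(1+ψ(Kᵢ−1)) = 0.
Check two-phase: ΣzᵢKᵢ = 1.5258 > 1 and Σzᵢ/Kᵢ = 1.4577 > 1, so g(0) = 0.5258 > 0 and g(1) = -0.4577 < 0.
Newton–Raphson from ψ = 0.5:
  ψ = 0.5000: g = 0.08989, g' = -0.6968 → ψ = 0.6290
  ψ = 0.6290: g = -0.00317, g' = -0.7615 → ψ = 0.6248
Converged at ψ = 0.6248.
Compositions from xᵢ = zᵢ/(1+ψ(Kᵢ−1)), yᵢ = Kᵢxᵢ:
  n-pentane: x = 0.2044, y = 0.5520
  methanol: x = 0.3509, y = 0.3368
  toluene: x = 0.4447, y = 0.1112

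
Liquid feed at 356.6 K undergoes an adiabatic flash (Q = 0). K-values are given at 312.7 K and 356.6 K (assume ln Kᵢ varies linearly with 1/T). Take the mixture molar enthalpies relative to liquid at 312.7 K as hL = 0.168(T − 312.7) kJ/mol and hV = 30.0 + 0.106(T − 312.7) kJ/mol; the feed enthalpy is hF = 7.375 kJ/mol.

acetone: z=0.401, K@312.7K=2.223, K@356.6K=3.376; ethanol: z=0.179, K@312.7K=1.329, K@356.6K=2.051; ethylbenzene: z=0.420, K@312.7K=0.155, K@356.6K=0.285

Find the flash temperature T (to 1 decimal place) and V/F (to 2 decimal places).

Adiabatic flash: solve Rachford–Rice at each trial T, then check hF = ψ·hV(T) + (1−ψ)·hL(T).
  T = 312.7 K: K = (2.223, 1.329, 0.155), RR gives ψ = 0.226, H_out = 6.793 kJ/mol
  T = 356.6 K: K = (3.376, 2.051, 0.285), RR gives ψ = 0.584, H_out = 23.307 kJ/mol
  T = 334.6 K: K = (2.776, 1.674, 0.214), RR gives ψ = 0.429, H_out = 15.966 kJ/mol
  T = 323.6 K: K = (2.492, 1.497, 0.183), RR gives ψ = 0.338, H_out = 11.740 kJ/mol
  T = 318.1 K: K = (2.355, 1.411, 0.169), RR gives ψ = 0.285, H_out = 9.367 kJ/mol
  T = 315.4 K: K = (2.289, 1.370, 0.162), RR gives ψ = 0.257, H_out = 8.115 kJ/mol
  T = 314.0 K: K = (2.254, 1.349, 0.158), RR gives ψ = 0.241, H_out = 7.439 kJ/mol
Linear interpolation between T = 312.7 (H_out = 6.793) and T = 314.0 (H_out = 7.439) on hF = 7.375 gives T ≈ 313.9 K, at which ψ = 0.24.

T = 313.9 K, V/F = 0.24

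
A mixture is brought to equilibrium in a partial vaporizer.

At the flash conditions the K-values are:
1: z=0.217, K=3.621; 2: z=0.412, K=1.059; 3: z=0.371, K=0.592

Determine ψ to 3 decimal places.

Rachford–Rice: g(ψ) = Σ zᵢ(Kᵢ−1)/(1+ψ(Kᵢ−1)) = 0.
g(0) = ΣzᵢKᵢ − 1 = 0.442 and g(1) = 1 − Σzᵢ/Kᵢ = -0.076, so a root lies in (0, 1).
Iterate (Newton) starting at ψ = 0.5:
  ψ = 0.500: g = 0.0796, g' = -0.378 → ψ = 0.711
  ψ = 0.711: g = 0.0089, g' = -0.306 → ψ = 0.740
Converged at ψ = 0.740.

ψ = 0.740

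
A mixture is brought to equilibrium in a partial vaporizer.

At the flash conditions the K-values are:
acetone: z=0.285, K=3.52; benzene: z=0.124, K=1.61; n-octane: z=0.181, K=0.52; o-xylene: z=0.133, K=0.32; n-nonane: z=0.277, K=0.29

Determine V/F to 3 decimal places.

V/F = 0.308

Rachford–Rice: g(V/F) = Σ zᵢ(Kᵢ−1)/(1+V/F(Kᵢ−1)) = 0.
Feasibility: ΣzᵢKᵢ = 1.420, Σzᵢ/Kᵢ = 1.877 — both > 1, two phases present.
Newton–Raphson from V/F = 0.54:
  V/F = 0.540: g = -0.2180, g' = -0.948 → V/F = 0.310
  V/F = 0.310: g = -0.0019, g' = -0.989 → V/F = 0.308
Converged at V/F = 0.308.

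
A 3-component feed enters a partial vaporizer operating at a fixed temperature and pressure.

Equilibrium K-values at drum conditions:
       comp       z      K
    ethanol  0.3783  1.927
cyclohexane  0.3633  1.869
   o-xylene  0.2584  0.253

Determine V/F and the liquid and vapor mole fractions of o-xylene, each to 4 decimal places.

V/F = 0.7051, x_o-xylene = 0.5460, y_o-xylene = 0.1381

Iterate (Newton) starting at V/F = 0.5:
  V/F = 0.5000: g = 0.15160, g' = -0.6525 → V/F = 0.7324
  V/F = 0.7324: g = -0.02436, g' = -0.9206 → V/F = 0.7059
  V/F = 0.7059: g = -0.00069, g' = -0.8695 → V/F = 0.7051
Converged at V/F = 0.7051.
Compositions from xᵢ = zᵢ/(1+V/F(Kᵢ−1)), yᵢ = Kᵢxᵢ:
  ethanol: x = 0.2288, y = 0.4408
  cyclohexane: x = 0.2253, y = 0.4210
  o-xylene: x = 0.5460, y = 0.1381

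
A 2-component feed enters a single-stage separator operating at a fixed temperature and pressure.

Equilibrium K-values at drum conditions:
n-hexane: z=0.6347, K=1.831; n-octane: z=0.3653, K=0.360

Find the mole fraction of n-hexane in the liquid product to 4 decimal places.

Material balance + equilibrium reduce to Σ zᵢ(Kᵢ−1)/(1+V/F(Kᵢ−1)) = 0.
g(0) = ΣzᵢKᵢ − 1 = 0.2936 and g(1) = 1 − Σzᵢ/Kᵢ = -0.3614, so a root lies in (0, 1).
Binary case is linear: z₁(K₁−1)(1+V/F(K₂−1)) + z₂(K₂−1)(1+V/F(K₁−1)) = 0
⇒ V/F = [z₁(K₁−1)+z₂(K₂−1)] / [−(K₁−1)(K₂−1)] = 0.29364/0.53184 = 0.5521
Compositions from xᵢ = zᵢ/(1+V/F(Kᵢ−1)), yᵢ = Kᵢxᵢ:
  n-hexane: x = 0.4351, y = 0.7966
  n-octane: x = 0.5649, y = 0.2034

x_n-hexane = 0.4351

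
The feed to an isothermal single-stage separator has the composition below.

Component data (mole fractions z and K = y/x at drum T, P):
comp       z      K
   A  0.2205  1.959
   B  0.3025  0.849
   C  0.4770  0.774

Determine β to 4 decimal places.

β = 0.3046

Rachford–Rice: g(β) = Σ zᵢ(Kᵢ−1)/(1+β(Kᵢ−1)) = 0.
Check two-phase: ΣzᵢKᵢ = 1.0580 > 1 and Σzᵢ/Kᵢ = 1.0851 > 1, so g(0) = 0.0580 > 0 and g(1) = -0.0851 < 0.
Newton iteration, β⁰ = 0.41:
  β = 0.4100: g = -0.01572, g' = -0.1419 → β = 0.2992
  β = 0.2992: g = 0.00085, g' = -0.1580 → β = 0.3046
Converged at β = 0.3046.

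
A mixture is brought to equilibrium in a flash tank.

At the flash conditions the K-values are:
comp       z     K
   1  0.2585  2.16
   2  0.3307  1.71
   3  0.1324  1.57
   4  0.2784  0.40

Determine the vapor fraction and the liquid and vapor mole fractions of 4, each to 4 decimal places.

Newton–Raphson from ψ = 0.62:
  ψ = 0.6200: g = 0.12722, g' = -0.4757 → ψ = 0.8875
  ψ = 0.8875: g = -0.01538, g' = -0.6247 → ψ = 0.8628
  ψ = 0.8628: g = -0.00029, g' = -0.6012 → ψ = 0.8624
Converged at ψ = 0.8624.
Compositions from xᵢ = zᵢ/(1+ψ(Kᵢ−1)), yᵢ = Kᵢxᵢ:
  1: x = 0.1292, y = 0.2791
  2: x = 0.2051, y = 0.3507
  3: x = 0.0888, y = 0.1394
  4: x = 0.5769, y = 0.2308

ψ = 0.8624, x_4 = 0.5769, y_4 = 0.2308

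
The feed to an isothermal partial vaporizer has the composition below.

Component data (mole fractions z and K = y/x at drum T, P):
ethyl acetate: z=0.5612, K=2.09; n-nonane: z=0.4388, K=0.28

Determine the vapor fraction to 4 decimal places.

Rachford–Rice: g(ψ) = Σ zᵢ(Kᵢ−1)/(1+ψ(Kᵢ−1)) = 0.
Check two-phase: ΣzᵢKᵢ = 1.2958 > 1 and Σzᵢ/Kᵢ = 1.8357 > 1, so g(0) = 0.2958 > 0 and g(1) = -0.8357 < 0.
Binary case is linear: z₁(K₁−1)(1+ψ(K₂−1)) + z₂(K₂−1)(1+ψ(K₁−1)) = 0
⇒ ψ = [z₁(K₁−1)+z₂(K₂−1)] / [−(K₁−1)(K₂−1)] = 0.29577/0.78480 = 0.3769

ψ = 0.3769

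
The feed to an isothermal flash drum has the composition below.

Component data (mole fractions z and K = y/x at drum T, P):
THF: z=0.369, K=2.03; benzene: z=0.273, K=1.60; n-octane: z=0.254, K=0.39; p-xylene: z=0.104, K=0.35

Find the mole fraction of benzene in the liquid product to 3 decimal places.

Material balance + equilibrium reduce to Σ zᵢ(Kᵢ−1)/(1+β(Kᵢ−1)) = 0.
g(0) = ΣzᵢKᵢ − 1 = 0.321 and g(1) = 1 − Σzᵢ/Kᵢ = -0.301, so a root lies in (0, 1).
Newton iteration, β⁰ = 0.5:
  β = 0.500: g = 0.0538, g' = -0.521 → β = 0.603
  β = 0.603: g = -0.0017, g' = -0.557 → β = 0.600
Converged at β = 0.600.
Compositions from xᵢ = zᵢ/(1+β(Kᵢ−1)), yᵢ = Kᵢxᵢ:
  THF: x = 0.228, y = 0.463
  benzene: x = 0.201, y = 0.321
  n-octane: x = 0.401, y = 0.156
  p-xylene: x = 0.171, y = 0.060

x_benzene = 0.201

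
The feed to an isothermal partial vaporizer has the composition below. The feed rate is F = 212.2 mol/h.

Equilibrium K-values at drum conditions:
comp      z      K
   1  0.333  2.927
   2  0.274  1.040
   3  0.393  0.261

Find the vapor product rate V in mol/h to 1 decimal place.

V = 74.9 mol/h

Iterate (Newton) starting at V/F = 0.5:
  V/F = 0.500: g = -0.1231, g' = -0.861 → V/F = 0.357
  V/F = 0.357: g = -0.0036, g' = -0.830 → V/F = 0.353
Converged at V/F = 0.353.
Then V = V/F·F = 0.3527·212.2 = 74.9 mol/h and L = F − V = 137.3 mol/h.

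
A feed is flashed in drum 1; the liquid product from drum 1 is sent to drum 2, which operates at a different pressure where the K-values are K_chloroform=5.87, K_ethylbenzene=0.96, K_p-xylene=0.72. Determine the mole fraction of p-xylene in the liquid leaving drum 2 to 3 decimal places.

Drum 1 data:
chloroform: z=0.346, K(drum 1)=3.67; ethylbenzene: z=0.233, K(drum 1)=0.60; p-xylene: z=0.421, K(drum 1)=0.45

x_p-xylene (drum 2) = 0.669

Drum 1:
Let ψ₁ = V/F and solve Σ zᵢ(Kᵢ−1)/(1+ψ₁(Kᵢ−1)) = 0.
Check two-phase: ΣzᵢKᵢ = 1.599 > 1 and Σzᵢ/Kᵢ = 1.418 > 1, so g(0) = 0.599 > 0 and g(1) = -0.418 < 0.
Iterate (Newton) starting at ψ₁ = 0.5:
  ψ₁ = 0.500: g = -0.0402, g' = -0.753 → ψ₁ = 0.447
  ψ₁ = 0.447: g = 0.0010, g' = -0.792 → ψ₁ = 0.448
Converged at ψ₁ = 0.448.
Drum-1 compositions:
  chloroform: x = 0.158, y = 0.578
  ethylbenzene: x = 0.284, y = 0.170
  p-xylene: x = 0.559, y = 0.251
Drum-2 feed = drum-1 liquid: z₂ = (0.1576, 0.2838, 0.5586).
Drum 2:
Material balance + equilibrium reduce to Σ zᵢ(Kᵢ−1)/(1+ψ₂(Kᵢ−1)) = 0.
Feasibility: ΣzᵢKᵢ = 1.600, Σzᵢ/Kᵢ = 1.098 — both > 1, two phases present.
Newton–Raphson from ψ₂ = 0.38:
  ψ₂ = 0.380: g = 0.0827, g' = -0.515 → ψ₂ = 0.540
  ψ₂ = 0.540: g = 0.0154, g' = -0.345 → ψ₂ = 0.585
  ψ₂ = 0.585: g = 0.0007, g' = -0.315 → ψ₂ = 0.587
Converged at ψ₂ = 0.587.
  chloroform: x = 0.041, y = 0.240
  ethylbenzene: x = 0.291, y = 0.279
  p-xylene: x = 0.669, y = 0.481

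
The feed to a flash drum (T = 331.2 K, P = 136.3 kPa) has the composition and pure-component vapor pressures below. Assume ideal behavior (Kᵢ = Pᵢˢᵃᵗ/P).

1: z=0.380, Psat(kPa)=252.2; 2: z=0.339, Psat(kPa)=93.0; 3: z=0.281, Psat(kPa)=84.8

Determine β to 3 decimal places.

Raoult's law: Kᵢ = Pᵢˢᵃᵗ/P = Pᵢˢᵃᵗ/136.3.
  K_1 = 252.2/136.3 = 1.85033, K_2 = 93.0/136.3 = 0.68232, K_3 = 84.8/136.3 = 0.62216
Let β = V/F and solve Σ zᵢ(Kᵢ−1)/(1+β(Kᵢ−1)) = 0.
Check two-phase: ΣzᵢKᵢ = 1.109 > 1 and Σzᵢ/Kᵢ = 1.154 > 1, so g(0) = 0.109 > 0 and g(1) = -0.154 < 0.
Iterate (Newton) starting at β = 0.38:
  β = 0.380: g = -0.0022, g' = -0.256 → β = 0.371
Converged at β = 0.371.

β = 0.371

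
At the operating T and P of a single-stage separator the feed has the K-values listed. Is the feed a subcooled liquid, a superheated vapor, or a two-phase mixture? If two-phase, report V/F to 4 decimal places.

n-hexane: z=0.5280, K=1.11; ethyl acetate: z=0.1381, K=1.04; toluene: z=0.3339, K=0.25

ΣzᵢKᵢ = 0.8132; Σzᵢ/Kᵢ = 1.9441.
Since ΣzᵢKᵢ < 1 the mixture is below its bubble point — single liquid phase.

subcooled liquid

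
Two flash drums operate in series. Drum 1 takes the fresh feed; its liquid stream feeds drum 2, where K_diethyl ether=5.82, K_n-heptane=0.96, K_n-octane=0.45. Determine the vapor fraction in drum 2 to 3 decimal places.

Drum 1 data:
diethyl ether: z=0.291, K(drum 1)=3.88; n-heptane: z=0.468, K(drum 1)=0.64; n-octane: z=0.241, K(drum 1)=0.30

V/F (drum 2) = 0.384

Drum 1:
Rachford–Rice: g(ψ₁) = Σ zᵢ(Kᵢ−1)/(1+ψ₁(Kᵢ−1)) = 0.
Check two-phase: ΣzᵢKᵢ = 1.501 > 1 and Σzᵢ/Kᵢ = 1.610 > 1, so g(0) = 0.501 > 0 and g(1) = -0.610 < 0.
Iterate (Newton) starting at ψ₁ = 0.3:
  ψ₁ = 0.300: g = 0.0472, g' = -0.960 → ψ₁ = 0.349
  ψ₁ = 0.349: g = 0.0019, g' = -0.886 → ψ₁ = 0.351
Converged at ψ₁ = 0.351.
Drum-1 compositions:
  diethyl ether: x = 0.145, y = 0.561
  n-heptane: x = 0.536, y = 0.343
  n-octane: x = 0.320, y = 0.096
Drum-2 feed = drum-1 liquid: z₂ = (0.1446, 0.5358, 0.3196).
Drum 2:
Material balance + equilibrium reduce to Σ zᵢ(Kᵢ−1)/(1+ψ₂(Kᵢ−1)) = 0.
g(0) = ΣzᵢKᵢ − 1 = 0.500 and g(1) = 1 − Σzᵢ/Kᵢ = -0.293, so a root lies in (0, 1).
Newton iteration, ψ₂⁰ = 0.5:
  ψ₂ = 0.500: g = -0.0599, g' = -0.474 → ψ₂ = 0.374
  ψ₂ = 0.374: g = 0.0059, g' = -0.582 → ψ₂ = 0.384
Converged at ψ₂ = 0.384.
  diethyl ether: x = 0.051, y = 0.295
  n-heptane: x = 0.544, y = 0.522
  n-octane: x = 0.405, y = 0.182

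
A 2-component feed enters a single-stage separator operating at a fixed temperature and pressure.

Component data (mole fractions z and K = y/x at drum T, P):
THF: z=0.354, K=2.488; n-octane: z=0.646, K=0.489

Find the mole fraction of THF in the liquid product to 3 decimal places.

Let ψ = V/F and solve Σ zᵢ(Kᵢ−1)/(1+ψ(Kᵢ−1)) = 0.
g(0) = ΣzᵢKᵢ − 1 = 0.197 and g(1) = 1 − Σzᵢ/Kᵢ = -0.463, so a root lies in (0, 1).
Binary case is linear: z₁(K₁−1)(1+ψ(K₂−1)) + z₂(K₂−1)(1+ψ(K₁−1)) = 0
⇒ ψ = [z₁(K₁−1)+z₂(K₂−1)] / [−(K₁−1)(K₂−1)] = 0.1966/0.7604 = 0.259
Compositions from xᵢ = zᵢ/(1+ψ(Kᵢ−1)), yᵢ = Kᵢxᵢ:
  THF: x = 0.256, y = 0.636
  n-octane: x = 0.744, y = 0.364

x_THF = 0.256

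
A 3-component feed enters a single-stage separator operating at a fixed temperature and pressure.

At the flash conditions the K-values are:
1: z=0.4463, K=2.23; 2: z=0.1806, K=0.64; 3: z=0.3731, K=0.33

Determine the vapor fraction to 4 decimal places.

ψ = 0.3234

Newton iteration, ψ⁰ = 0.62:
  ψ = 0.6200: g = -0.19986, g' = -0.7462 → ψ = 0.3522
  ψ = 0.3522: g = -0.01859, g' = -0.6463 → ψ = 0.3234
Converged at ψ = 0.3234.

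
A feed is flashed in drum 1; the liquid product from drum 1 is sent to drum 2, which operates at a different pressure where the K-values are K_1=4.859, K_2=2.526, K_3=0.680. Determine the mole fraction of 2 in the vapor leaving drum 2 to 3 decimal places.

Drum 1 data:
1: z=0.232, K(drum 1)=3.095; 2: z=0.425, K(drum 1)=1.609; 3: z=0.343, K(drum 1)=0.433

y_2 (drum 2) = 0.319

Drum 1:
Iterate (Newton) starting at ψ₁ = 0.5:
  ψ₁ = 0.500: g = 0.1644, g' = -0.550 → ψ₁ = 0.799
  ψ₁ = 0.799: g = 0.0005, g' = -0.582 → ψ₁ = 0.800
Converged at ψ₁ = 0.800.
Drum-1 compositions:
  1: x = 0.087, y = 0.268
  2: x = 0.286, y = 0.460
  3: x = 0.627, y = 0.272
Drum-2 feed = drum-1 liquid: z₂ = (0.0867, 0.2858, 0.6274).
Drum 2:
Let ψ₂ = V/F and solve Σ zᵢ(Kᵢ−1)/(1+ψ₂(Kᵢ−1)) = 0.
Check two-phase: ΣzᵢKᵢ = 1.570 > 1 and Σzᵢ/Kᵢ = 1.054 > 1, so g(0) = 0.570 > 0 and g(1) = -0.054 < 0.
Newton–Raphson from ψ₂ = 0.53:
  ψ₂ = 0.530: g = 0.1093, g' = -0.436 → ψ₂ = 0.781
  ψ₂ = 0.781: g = 0.0148, g' = -0.333 → ψ₂ = 0.825
  ψ₂ = 0.825: g = 0.0002, g' = -0.323 → ψ₂ = 0.826
Converged at ψ₂ = 0.826.
  1: x = 0.021, y = 0.101
  2: x = 0.126, y = 0.319
  3: x = 0.853, y = 0.580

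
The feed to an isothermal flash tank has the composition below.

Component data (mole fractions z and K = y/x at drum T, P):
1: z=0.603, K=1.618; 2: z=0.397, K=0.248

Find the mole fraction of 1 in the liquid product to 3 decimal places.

x_1 = 0.549

Binary case is linear: z₁(K₁−1)(1+ψ(K₂−1)) + z₂(K₂−1)(1+ψ(K₁−1)) = 0
⇒ ψ = [z₁(K₁−1)+z₂(K₂−1)] / [−(K₁−1)(K₂−1)] = 0.0741/0.4647 = 0.159
Compositions from xᵢ = zᵢ/(1+ψ(Kᵢ−1)), yᵢ = Kᵢxᵢ:
  1: x = 0.549, y = 0.888
  2: x = 0.451, y = 0.112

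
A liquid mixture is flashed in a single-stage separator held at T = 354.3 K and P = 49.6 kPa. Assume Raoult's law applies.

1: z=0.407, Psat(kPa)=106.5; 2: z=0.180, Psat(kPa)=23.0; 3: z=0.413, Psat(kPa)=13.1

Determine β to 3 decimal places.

Raoult's law: Kᵢ = Pᵢˢᵃᵗ/P = Pᵢˢᵃᵗ/49.6.
  K_1 = 106.5/49.6 = 2.14718, K_2 = 23.0/49.6 = 0.46371, K_3 = 13.1/49.6 = 0.26411
Let β = V/F and solve Σ zᵢ(Kᵢ−1)/(1+β(Kᵢ−1)) = 0.
Check two-phase: ΣzᵢKᵢ = 1.066 > 1 and Σzᵢ/Kᵢ = 2.141 > 1, so g(0) = 0.066 > 0 and g(1) = -1.141 < 0.
Newton iteration, β⁰ = 0.57:
  β = 0.570: g = -0.3802, g' = -0.967 → β = 0.177
  β = 0.177: g = -0.0678, g' = -0.729 → β = 0.084
  β = 0.084: g = 0.0010, g' = -0.757 → β = 0.085
Converged at β = 0.085.

β = 0.085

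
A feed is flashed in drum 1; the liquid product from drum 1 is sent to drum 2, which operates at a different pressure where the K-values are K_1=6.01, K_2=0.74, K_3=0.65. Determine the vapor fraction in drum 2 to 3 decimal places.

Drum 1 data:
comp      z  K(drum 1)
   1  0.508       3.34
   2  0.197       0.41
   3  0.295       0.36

V/F (drum 2) = 0.505

Drum 1:
Rachford–Rice: g(ψ₁) = Σ zᵢ(Kᵢ−1)/(1+ψ₁(Kᵢ−1)) = 0.
g(0) = ΣzᵢKᵢ − 1 = 0.884 and g(1) = 1 − Σzᵢ/Kᵢ = -0.452, so a root lies in (0, 1).
Iterate (Newton) starting at ψ₁ = 0.5:
  ψ₁ = 0.500: g = 0.1053, g' = -0.990 → ψ₁ = 0.606
  ψ₁ = 0.606: g = 0.0019, g' = -0.964 → ψ₁ = 0.608
Converged at ψ₁ = 0.608.
Drum-1 compositions:
  1: x = 0.210, y = 0.700
  2: x = 0.307, y = 0.126
  3: x = 0.483, y = 0.174
Drum-2 feed = drum-1 liquid: z₂ = (0.2096, 0.3073, 0.4831).
Drum 2:
Iterate (Newton) starting at ψ₂ = 0.43:
  ψ₂ = 0.430: g = 0.0439, g' = -0.637 → ψ₂ = 0.499
  ψ₂ = 0.499: g = 0.0034, g' = -0.544 → ψ₂ = 0.505
Converged at ψ₂ = 0.505.
  1: x = 0.059, y = 0.357
  2: x = 0.354, y = 0.262
  3: x = 0.587, y = 0.381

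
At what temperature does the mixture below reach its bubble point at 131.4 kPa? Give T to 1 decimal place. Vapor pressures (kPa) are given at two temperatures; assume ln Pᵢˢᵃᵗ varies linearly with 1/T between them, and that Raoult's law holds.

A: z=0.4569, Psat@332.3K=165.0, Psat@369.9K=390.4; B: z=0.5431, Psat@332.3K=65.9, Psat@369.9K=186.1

T = 338.6 K

Bubble-point temperature: ΣzᵢPᵢˢᵃᵗ(T) = P. Interpolate ln Pᵢˢᵃᵗ = aᵢ + bᵢ/T.
  T = 332.3 K: ΣzᵢPᵢˢᵃᵗ = 111.18 kPa
  T = 369.9 K: ΣzᵢPᵢˢᵃᵗ = 279.44 kPa
  T = 351.1 K: ΣzᵢPᵢˢᵃᵗ = 180.51 kPa
  T = 341.7 K: ΣzᵢPᵢˢᵃᵗ = 142.58 kPa
  T = 337.0 K: ΣzᵢPᵢˢᵃᵗ = 126.11 kPa
  T = 339.4 K: ΣzᵢPᵢˢᵃᵗ = 134.32 kPa
  T = 338.2 K: ΣzᵢPᵢˢᵃᵗ = 130.17 kPa
Interpolating between 338.2 K and 339.4 K gives T ≈ 338.6 K.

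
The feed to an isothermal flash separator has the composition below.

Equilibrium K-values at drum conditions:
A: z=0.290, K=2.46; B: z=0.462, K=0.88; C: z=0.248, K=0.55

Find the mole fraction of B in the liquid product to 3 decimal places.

Let ψ = V/F and solve Σ zᵢ(Kᵢ−1)/(1+ψ(Kᵢ−1)) = 0.
Feasibility: ΣzᵢKᵢ = 1.256, Σzᵢ/Kᵢ = 1.094 — both > 1, two phases present.
Iterate (Newton) starting at ψ = 0.67:
  ψ = 0.670: g = -0.0060, g' = -0.269 → ψ = 0.648
Converged at ψ = 0.648.
Compositions from xᵢ = zᵢ/(1+ψ(Kᵢ−1)), yᵢ = Kᵢxᵢ:
  A: x = 0.149, y = 0.367
  B: x = 0.501, y = 0.441
  C: x = 0.350, y = 0.193

x_B = 0.501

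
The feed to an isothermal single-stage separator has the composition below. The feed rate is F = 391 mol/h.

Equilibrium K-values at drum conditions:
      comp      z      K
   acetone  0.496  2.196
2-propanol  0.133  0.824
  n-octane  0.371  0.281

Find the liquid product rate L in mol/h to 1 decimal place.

Material balance + equilibrium reduce to Σ zᵢ(Kᵢ−1)/(1+ψ(Kᵢ−1)) = 0.
Feasibility: ΣzᵢKᵢ = 1.303, Σzᵢ/Kᵢ = 1.708 — both > 1, two phases present.
Newton iteration, ψ⁰ = 0.5:
  ψ = 0.500: g = -0.0709, g' = -0.750 → ψ = 0.405
  ψ = 0.405: g = -0.0022, g' = -0.709 → ψ = 0.402
Converged at ψ = 0.402.
Then V = ψ·F = 0.4023·391 = 157.3 mol/h and L = F − V = 233.7 mol/h.

L = 233.7 mol/h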